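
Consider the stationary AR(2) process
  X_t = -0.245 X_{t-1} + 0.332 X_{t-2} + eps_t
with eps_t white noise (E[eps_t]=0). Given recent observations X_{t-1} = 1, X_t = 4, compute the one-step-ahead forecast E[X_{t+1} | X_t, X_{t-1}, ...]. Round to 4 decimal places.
E[X_{t+1} \mid \mathcal F_t] = -0.6480

For an AR(p) model X_t = c + sum_i phi_i X_{t-i} + eps_t, the
one-step-ahead conditional mean is
  E[X_{t+1} | X_t, ...] = c + sum_i phi_i X_{t+1-i}.
Substitute known values:
  E[X_{t+1} | ...] = (-0.245) * (4) + (0.332) * (1)
                   = -0.6480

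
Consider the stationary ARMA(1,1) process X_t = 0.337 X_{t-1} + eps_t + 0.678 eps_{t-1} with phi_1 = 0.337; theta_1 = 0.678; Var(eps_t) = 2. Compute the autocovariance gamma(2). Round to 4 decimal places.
\gamma(2) = 0.9481

Multiply the model equation by X_{t-k} and take expectations. With theta_0 = psi_0 = 1 and psi_j the MA(infinity) weights, this gives
  gamma(k) - sum_i phi_i gamma(k-i) = c_k,
  c_k = sigma^2 * sum_{j=k..q} theta_j psi_{j-k}   (c_k = 0 for k > q),
using gamma(-m) = gamma(m).
psi-weights needed (psi_j = theta_j + sum_i phi_i psi_{j-i}):
  psi_1 = theta_1 + phi_1 = 0.678 + (0.337) = 1.015
Right-hand sides:
  c_0 = sigma^2 (1 + theta_1 psi_1) = 2 * (1 + (0.678)(1.015)) = 2 * 1.68817 = 3.37634
  c_1 = sigma^2 theta_1 = 2 * (0.678) = 1.356
  c_2 = 0
Equations for k = 0 and k = 1 (AR order 1):
  gamma(0) = phi_1 gamma(1) + c_0
  gamma(1) = phi_1 gamma(0) + c_1
Substituting the second into the first: gamma(0) (1 - phi_1^2) = c_0 + phi_1 c_1, so
  gamma(0) = (c_0 + phi_1 c_1) / (1 - phi_1^2) = (3.37634 + (0.337)(1.356)) / (1 - (0.337)^2) = 3.833312 / 0.886431 = 4.324434.
  gamma(1) = phi_1 gamma(0) + c_1 = (0.337)(4.324434) + (1.356) = 2.813334.
For k = 2 (> q): gamma(2) = phi_1 gamma(1) = (0.337)(2.813334) = 0.948094.
Therefore gamma(2) = 0.9481 (to 4 decimal places).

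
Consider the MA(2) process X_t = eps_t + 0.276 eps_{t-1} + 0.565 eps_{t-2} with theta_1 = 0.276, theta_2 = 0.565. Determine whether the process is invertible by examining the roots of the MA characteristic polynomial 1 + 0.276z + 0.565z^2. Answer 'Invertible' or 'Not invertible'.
\text{Invertible}

The MA(q) characteristic polynomial is P(z) = 1 + 0.276z + 0.565z^2.
Invertibility requires all roots to lie outside the unit circle, i.e. |z| > 1 for every root.
Set 1 + (0.276) z + (0.565) z^2 = 0, i.e. a z^2 + b z + c = 0 with a = 0.565, b = 0.276, c = 1.
Discriminant D = b^2 - 4ac = (0.276)^2 - 4*(0.565)*1 = 0.076176 - (2.26) = -2.183824.
D < 0, so the roots are the complex-conjugate pair z = (-b +/- i sqrt(-D)) / (2a) = -0.2442 +/- 1.3078i.
For a conjugate pair |z|^2 = z * conj(z) = (product of roots) = c/a = 1/(0.565) = 1.769912, so |z| = sqrt(1.769912) = 1.3304 for both roots.
Moduli of all roots: 1.3304, 1.3304.
All moduli strictly greater than 1? Yes.
Verdict: Invertible.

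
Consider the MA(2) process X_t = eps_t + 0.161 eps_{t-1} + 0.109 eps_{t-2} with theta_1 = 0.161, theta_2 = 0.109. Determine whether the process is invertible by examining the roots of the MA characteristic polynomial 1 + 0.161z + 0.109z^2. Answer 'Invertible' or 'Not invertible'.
\text{Invertible}

The MA(q) characteristic polynomial is P(z) = 1 + 0.161z + 0.109z^2.
Invertibility requires all roots to lie outside the unit circle, i.e. |z| > 1 for every root.
Set 1 + (0.161) z + (0.109) z^2 = 0, i.e. a z^2 + b z + c = 0 with a = 0.109, b = 0.161, c = 1.
Discriminant D = b^2 - 4ac = (0.161)^2 - 4*(0.109)*1 = 0.025921 - (0.436) = -0.410079.
D < 0, so the roots are the complex-conjugate pair z = (-b +/- i sqrt(-D)) / (2a) = -0.7385 +/- 2.9375i.
For a conjugate pair |z|^2 = z * conj(z) = (product of roots) = c/a = 1/(0.109) = 9.174312, so |z| = sqrt(9.174312) = 3.0289 for both roots.
Moduli of all roots: 3.0289, 3.0289.
All moduli strictly greater than 1? Yes.
Verdict: Invertible.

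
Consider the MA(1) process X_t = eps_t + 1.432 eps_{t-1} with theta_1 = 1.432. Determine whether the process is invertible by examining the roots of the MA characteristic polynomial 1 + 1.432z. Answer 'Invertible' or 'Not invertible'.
\text{Not invertible}

The MA(q) characteristic polynomial is P(z) = 1 + 1.432z.
Invertibility requires all roots to lie outside the unit circle, i.e. |z| > 1 for every root.
This is linear in z: 1 + (1.432) z = 0  =>  z = -1/(1.432) = -0.698324,  |z| = 0.698324.
Moduli of all roots: 0.6983.
All moduli strictly greater than 1? No.
Verdict: Not invertible.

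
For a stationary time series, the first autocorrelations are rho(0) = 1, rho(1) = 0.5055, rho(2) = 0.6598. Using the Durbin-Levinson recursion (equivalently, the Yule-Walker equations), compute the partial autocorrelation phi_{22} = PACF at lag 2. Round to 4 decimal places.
\phi_{22} = 0.5430

The PACF at lag k is phi_{kk}, the last component of the solution
to the Yule-Walker system G_k phi = r_k where
  (G_k)_{ij} = rho(|i - j|), (r_k)_i = rho(i), i,j = 1..k.
Equivalently, Durbin-Levinson gives phi_{kk} iteratively:
  phi_{11} = rho(1)
  phi_{kk} = [rho(k) - sum_{j=1..k-1} phi_{k-1,j} rho(k-j)]
            / [1 - sum_{j=1..k-1} phi_{k-1,j} rho(j)],
  phi_{k,j} = phi_{k-1,j} - phi_{kk} phi_{k-1,k-j},  j = 1..k-1.
Step k = 1:
  phi_11 = rho(1) = 0.5055.
Step k = 2:
  phi_22 = [rho(2) - phi_11 rho(1)] / [1 - phi_11 rho(1)] = [0.6598 - (0.5055)(0.5055)] / [1 - (0.5055)(0.5055)]
         = 0.40426975 / 0.74446975 = 0.543.
Therefore phi_{22} = 0.5430.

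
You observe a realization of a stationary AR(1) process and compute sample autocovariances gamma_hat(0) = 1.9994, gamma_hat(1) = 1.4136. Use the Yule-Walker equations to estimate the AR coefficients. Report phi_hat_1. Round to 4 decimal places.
\hat\phi_{1} = 0.7070

The Yule-Walker equations for an AR(p) process read, in matrix form,
  Gamma_p phi = r_p,   with   (Gamma_p)_{ij} = gamma(|i - j|),
                       (r_p)_i = gamma(i),   i,j = 1..p.
Substitute the sample gammas (Toeplitz matrix and right-hand side of size 1):
  Gamma_p = [[1.9994]]
  r_p     = [1.4136]
With p = 1 this is the single equation gamma(0) phi_1 = gamma(1):
  phi_hat_1 = gamma(1) / gamma(0) = 1.4136 / 1.9994 = 0.7070.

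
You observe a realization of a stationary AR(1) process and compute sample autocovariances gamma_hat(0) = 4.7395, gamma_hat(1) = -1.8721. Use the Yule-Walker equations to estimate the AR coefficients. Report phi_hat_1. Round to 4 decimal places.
\hat\phi_{1} = -0.3950

The Yule-Walker equations for an AR(p) process read, in matrix form,
  Gamma_p phi = r_p,   with   (Gamma_p)_{ij} = gamma(|i - j|),
                       (r_p)_i = gamma(i),   i,j = 1..p.
Substitute the sample gammas (Toeplitz matrix and right-hand side of size 1):
  Gamma_p = [[4.7395]]
  r_p     = [-1.8721]
With p = 1 this is the single equation gamma(0) phi_1 = gamma(1):
  phi_hat_1 = gamma(1) / gamma(0) = -1.8721 / 4.7395 = -0.3950.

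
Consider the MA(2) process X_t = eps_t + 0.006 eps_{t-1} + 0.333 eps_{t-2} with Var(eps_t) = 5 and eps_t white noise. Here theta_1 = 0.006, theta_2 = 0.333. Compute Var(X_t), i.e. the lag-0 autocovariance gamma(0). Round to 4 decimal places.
\gamma(0) = 5.5546

For an MA(q) process X_t = eps_t + sum_i theta_i eps_{t-i} with
Var(eps_t) = sigma^2, the variance is
  gamma(0) = sigma^2 * (1 + sum_i theta_i^2).
  sum_i theta_i^2 = (0.006)^2 + (0.333)^2 = 0.000036 + 0.110889 = 0.110925.
  gamma(0) = 5 * (1 + 0.110925) = 5 * 1.110925 = 5.554625, which rounds to 5.5546.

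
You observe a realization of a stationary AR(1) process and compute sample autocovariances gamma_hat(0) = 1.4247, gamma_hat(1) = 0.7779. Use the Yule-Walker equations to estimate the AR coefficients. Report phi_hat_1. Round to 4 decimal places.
\hat\phi_{1} = 0.5460

The Yule-Walker equations for an AR(p) process read, in matrix form,
  Gamma_p phi = r_p,   with   (Gamma_p)_{ij} = gamma(|i - j|),
                       (r_p)_i = gamma(i),   i,j = 1..p.
Substitute the sample gammas (Toeplitz matrix and right-hand side of size 1):
  Gamma_p = [[1.4247]]
  r_p     = [0.7779]
With p = 1 this is the single equation gamma(0) phi_1 = gamma(1):
  phi_hat_1 = gamma(1) / gamma(0) = 0.7779 / 1.4247 = 0.5460.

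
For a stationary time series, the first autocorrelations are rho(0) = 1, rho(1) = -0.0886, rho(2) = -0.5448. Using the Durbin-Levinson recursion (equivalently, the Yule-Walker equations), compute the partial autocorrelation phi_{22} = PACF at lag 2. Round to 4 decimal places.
\phi_{22} = -0.5570

The PACF at lag k is phi_{kk}, the last component of the solution
to the Yule-Walker system G_k phi = r_k where
  (G_k)_{ij} = rho(|i - j|), (r_k)_i = rho(i), i,j = 1..k.
Equivalently, Durbin-Levinson gives phi_{kk} iteratively:
  phi_{11} = rho(1)
  phi_{kk} = [rho(k) - sum_{j=1..k-1} phi_{k-1,j} rho(k-j)]
            / [1 - sum_{j=1..k-1} phi_{k-1,j} rho(j)],
  phi_{k,j} = phi_{k-1,j} - phi_{kk} phi_{k-1,k-j},  j = 1..k-1.
Step k = 1:
  phi_11 = rho(1) = -0.0886.
Step k = 2:
  phi_22 = [rho(2) - phi_11 rho(1)] / [1 - phi_11 rho(1)] = [-0.5448 - (-0.0886)(-0.0886)] / [1 - (-0.0886)(-0.0886)]
         = -0.55264996 / 0.99215004 = -0.557.
Therefore phi_{22} = -0.5570.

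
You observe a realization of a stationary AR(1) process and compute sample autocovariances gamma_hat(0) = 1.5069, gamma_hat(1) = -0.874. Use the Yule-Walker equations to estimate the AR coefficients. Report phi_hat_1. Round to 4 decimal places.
\hat\phi_{1} = -0.5800

The Yule-Walker equations for an AR(p) process read, in matrix form,
  Gamma_p phi = r_p,   with   (Gamma_p)_{ij} = gamma(|i - j|),
                       (r_p)_i = gamma(i),   i,j = 1..p.
Substitute the sample gammas (Toeplitz matrix and right-hand side of size 1):
  Gamma_p = [[1.5069]]
  r_p     = [-0.874]
With p = 1 this is the single equation gamma(0) phi_1 = gamma(1):
  phi_hat_1 = gamma(1) / gamma(0) = -0.874 / 1.5069 = -0.5800.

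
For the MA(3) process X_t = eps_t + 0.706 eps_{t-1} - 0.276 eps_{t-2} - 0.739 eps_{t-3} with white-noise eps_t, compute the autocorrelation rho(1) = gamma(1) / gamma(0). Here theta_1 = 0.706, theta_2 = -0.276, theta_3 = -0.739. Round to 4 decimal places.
\rho(1) = 0.3372

For an MA(q) process with theta_0 = 1, the autocovariance is
  gamma(k) = sigma^2 * sum_{i=0..q-k} theta_i * theta_{i+k},
and rho(k) = gamma(k) / gamma(0). Sigma^2 cancels.
  numerator   = (1)*(0.706) + (0.706)*(-0.276) + (-0.276)*(-0.739) = 0.715108.
  denominator = (1)^2 + (0.706)^2 + (-0.276)^2 + (-0.739)^2 = 2.120733.
  rho(1) = 0.715108 / 2.120733 = 0.3372.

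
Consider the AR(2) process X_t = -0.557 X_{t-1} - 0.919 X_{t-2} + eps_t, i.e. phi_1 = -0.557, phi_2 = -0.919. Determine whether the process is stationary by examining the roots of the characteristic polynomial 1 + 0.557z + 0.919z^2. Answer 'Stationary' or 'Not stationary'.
\text{Stationary}

The AR(p) characteristic polynomial is P(z) = 1 + 0.557z + 0.919z^2.
Stationarity requires all roots to lie outside the unit circle, i.e. |z| > 1 for every root.
Set 1 + (0.557) z + (0.919) z^2 = 0, i.e. a z^2 + b z + c = 0 with a = 0.919, b = 0.557, c = 1.
Discriminant D = b^2 - 4ac = (0.557)^2 - 4*(0.919)*1 = 0.310249 - (3.676) = -3.365751.
D < 0, so the roots are the complex-conjugate pair z = (-b +/- i sqrt(-D)) / (2a) = -0.303 +/- 0.9981i.
For a conjugate pair |z|^2 = z * conj(z) = (product of roots) = c/a = 1/(0.919) = 1.088139, so |z| = sqrt(1.088139) = 1.0431 for both roots.
Moduli of all roots: 1.0431, 1.0431.
All moduli strictly greater than 1? Yes.
Verdict: Stationary.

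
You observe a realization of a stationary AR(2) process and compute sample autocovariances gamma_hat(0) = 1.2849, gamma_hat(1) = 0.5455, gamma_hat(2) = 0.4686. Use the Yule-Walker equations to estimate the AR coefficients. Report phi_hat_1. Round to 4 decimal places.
\hat\phi_{1} = 0.3290

The Yule-Walker equations for an AR(p) process read, in matrix form,
  Gamma_p phi = r_p,   with   (Gamma_p)_{ij} = gamma(|i - j|),
                       (r_p)_i = gamma(i),   i,j = 1..p.
Substitute the sample gammas (Toeplitz matrix and right-hand side of size 2):
  Gamma_p = [[1.2849, 0.5455], [0.5455, 1.2849]]
  r_p     = [0.5455, 0.4686]
Written out:
  1.2849 phi_1 + 0.5455 phi_2 = 0.5455
  0.5455 phi_1 + 1.2849 phi_2 = 0.4686
Solve by Cramer's rule:
  det = gamma(0)^2 - gamma(1)^2 = (1.2849)^2 - (0.5455)^2 = 1.65096801 - 0.29757025 = 1.35339776
  phi_hat_1 = [gamma(1) gamma(0) - gamma(1) gamma(2)] / det = [(0.5455)(1.2849) - (0.5455)(0.4686)] / 1.35339776 = 0.44529165 / 1.35339776 = 0.329
  phi_hat_2 = [gamma(0) gamma(2) - gamma(1)^2] / det = [(1.2849)(0.4686) - (0.5455)^2] / 1.35339776 = 0.30453389 / 1.35339776 = 0.225
So phi_hat = [0.3290, 0.2250].
Therefore phi_hat_1 = 0.3290.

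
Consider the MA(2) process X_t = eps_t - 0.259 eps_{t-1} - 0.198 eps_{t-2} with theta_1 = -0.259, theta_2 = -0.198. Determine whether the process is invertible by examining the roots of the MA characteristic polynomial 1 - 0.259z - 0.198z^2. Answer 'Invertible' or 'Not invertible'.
\text{Invertible}

The MA(q) characteristic polynomial is P(z) = 1 - 0.259z - 0.198z^2.
Invertibility requires all roots to lie outside the unit circle, i.e. |z| > 1 for every root.
Set 1 + (-0.259) z + (-0.198) z^2 = 0, i.e. a z^2 + b z + c = 0 with a = -0.198, b = -0.259, c = 1.
Discriminant D = b^2 - 4ac = (-0.259)^2 - 4*(-0.198)*1 = 0.067081 - (-0.792) = 0.859081.
D >= 0, so the roots are real: z = (-b +/- sqrt(D)) / (2a) = (0.259 +/- 0.926866) / (-0.396).
  z_1 = (0.259 + 0.926866) / (-0.396) = -2.9946,   |z_1| = 2.9946.
  z_2 = (0.259 - 0.926866) / (-0.396) = 1.6865,   |z_2| = 1.6865.
Moduli of all roots: 2.9946, 1.6865.
All moduli strictly greater than 1? Yes.
Verdict: Invertible.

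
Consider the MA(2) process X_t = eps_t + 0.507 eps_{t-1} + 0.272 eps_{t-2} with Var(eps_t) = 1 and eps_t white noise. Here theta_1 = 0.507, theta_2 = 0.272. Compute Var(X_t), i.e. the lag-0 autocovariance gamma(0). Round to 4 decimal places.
\gamma(0) = 1.3310

For an MA(q) process X_t = eps_t + sum_i theta_i eps_{t-i} with
Var(eps_t) = sigma^2, the variance is
  gamma(0) = sigma^2 * (1 + sum_i theta_i^2).
  sum_i theta_i^2 = (0.507)^2 + (0.272)^2 = 0.257049 + 0.073984 = 0.331033.
  gamma(0) = 1 * (1 + 0.331033) = 1 * 1.331033 = 1.331033, which rounds to 1.3310.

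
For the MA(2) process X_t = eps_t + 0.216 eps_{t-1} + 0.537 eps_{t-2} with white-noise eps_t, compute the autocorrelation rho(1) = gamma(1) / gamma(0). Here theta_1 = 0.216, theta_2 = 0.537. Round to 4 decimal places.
\rho(1) = 0.2487

For an MA(q) process with theta_0 = 1, the autocovariance is
  gamma(k) = sigma^2 * sum_{i=0..q-k} theta_i * theta_{i+k},
and rho(k) = gamma(k) / gamma(0). Sigma^2 cancels.
  numerator   = (1)*(0.216) + (0.216)*(0.537) = 0.331992.
  denominator = (1)^2 + (0.216)^2 + (0.537)^2 = 1.335025.
  rho(1) = 0.331992 / 1.335025 = 0.2487.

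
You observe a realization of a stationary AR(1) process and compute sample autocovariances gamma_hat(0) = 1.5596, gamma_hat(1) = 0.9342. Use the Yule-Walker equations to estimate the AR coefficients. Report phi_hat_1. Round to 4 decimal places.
\hat\phi_{1} = 0.5990

The Yule-Walker equations for an AR(p) process read, in matrix form,
  Gamma_p phi = r_p,   with   (Gamma_p)_{ij} = gamma(|i - j|),
                       (r_p)_i = gamma(i),   i,j = 1..p.
Substitute the sample gammas (Toeplitz matrix and right-hand side of size 1):
  Gamma_p = [[1.5596]]
  r_p     = [0.9342]
With p = 1 this is the single equation gamma(0) phi_1 = gamma(1):
  phi_hat_1 = gamma(1) / gamma(0) = 0.9342 / 1.5596 = 0.5990.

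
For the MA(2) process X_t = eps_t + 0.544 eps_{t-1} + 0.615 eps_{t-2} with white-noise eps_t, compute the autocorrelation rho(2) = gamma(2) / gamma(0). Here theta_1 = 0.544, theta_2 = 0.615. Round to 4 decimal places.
\rho(2) = 0.3673

For an MA(q) process with theta_0 = 1, the autocovariance is
  gamma(k) = sigma^2 * sum_{i=0..q-k} theta_i * theta_{i+k},
and rho(k) = gamma(k) / gamma(0). Sigma^2 cancels.
  numerator   = (1)*(0.615) = 0.615.
  denominator = (1)^2 + (0.544)^2 + (0.615)^2 = 1.674161.
  rho(2) = 0.615 / 1.674161 = 0.3673.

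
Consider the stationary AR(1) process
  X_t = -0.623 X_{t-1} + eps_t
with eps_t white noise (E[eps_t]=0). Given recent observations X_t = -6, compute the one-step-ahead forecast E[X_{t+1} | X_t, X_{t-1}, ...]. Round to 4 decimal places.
E[X_{t+1} \mid \mathcal F_t] = 3.7380

For an AR(p) model X_t = c + sum_i phi_i X_{t-i} + eps_t, the
one-step-ahead conditional mean is
  E[X_{t+1} | X_t, ...] = c + sum_i phi_i X_{t+1-i}.
Substitute known values:
  E[X_{t+1} | ...] = (-0.623) * (-6)
                   = 3.7380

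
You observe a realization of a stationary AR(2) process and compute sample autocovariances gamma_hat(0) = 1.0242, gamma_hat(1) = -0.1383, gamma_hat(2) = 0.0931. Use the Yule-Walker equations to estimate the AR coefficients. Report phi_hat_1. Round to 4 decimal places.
\hat\phi_{1} = -0.1250

The Yule-Walker equations for an AR(p) process read, in matrix form,
  Gamma_p phi = r_p,   with   (Gamma_p)_{ij} = gamma(|i - j|),
                       (r_p)_i = gamma(i),   i,j = 1..p.
Substitute the sample gammas (Toeplitz matrix and right-hand side of size 2):
  Gamma_p = [[1.0242, -0.1383], [-0.1383, 1.0242]]
  r_p     = [-0.1383, 0.0931]
Written out:
  1.0242 phi_1 - 0.1383 phi_2 = -0.1383
  -0.1383 phi_1 + 1.0242 phi_2 = 0.0931
Solve by Cramer's rule:
  det = gamma(0)^2 - gamma(1)^2 = (1.0242)^2 - (-0.1383)^2 = 1.04898564 - 0.01912689 = 1.02985875
  phi_hat_1 = [gamma(1) gamma(0) - gamma(1) gamma(2)] / det = [(-0.1383)(1.0242) - (-0.1383)(0.0931)] / 1.02985875 = -0.12877113 / 1.02985875 = -0.125
  phi_hat_2 = [gamma(0) gamma(2) - gamma(1)^2] / det = [(1.0242)(0.0931) - (-0.1383)^2] / 1.02985875 = 0.07622613 / 1.02985875 = 0.074
So phi_hat = [-0.1250, 0.0740].
Therefore phi_hat_1 = -0.1250.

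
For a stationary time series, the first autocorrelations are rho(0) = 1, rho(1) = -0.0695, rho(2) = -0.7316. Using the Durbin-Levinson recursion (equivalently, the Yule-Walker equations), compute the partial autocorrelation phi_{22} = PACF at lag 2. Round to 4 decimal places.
\phi_{22} = -0.7400

The PACF at lag k is phi_{kk}, the last component of the solution
to the Yule-Walker system G_k phi = r_k where
  (G_k)_{ij} = rho(|i - j|), (r_k)_i = rho(i), i,j = 1..k.
Equivalently, Durbin-Levinson gives phi_{kk} iteratively:
  phi_{11} = rho(1)
  phi_{kk} = [rho(k) - sum_{j=1..k-1} phi_{k-1,j} rho(k-j)]
            / [1 - sum_{j=1..k-1} phi_{k-1,j} rho(j)],
  phi_{k,j} = phi_{k-1,j} - phi_{kk} phi_{k-1,k-j},  j = 1..k-1.
Step k = 1:
  phi_11 = rho(1) = -0.0695.
Step k = 2:
  phi_22 = [rho(2) - phi_11 rho(1)] / [1 - phi_11 rho(1)] = [-0.7316 - (-0.0695)(-0.0695)] / [1 - (-0.0695)(-0.0695)]
         = -0.73643025 / 0.99516975 = -0.74.
Therefore phi_{22} = -0.7400.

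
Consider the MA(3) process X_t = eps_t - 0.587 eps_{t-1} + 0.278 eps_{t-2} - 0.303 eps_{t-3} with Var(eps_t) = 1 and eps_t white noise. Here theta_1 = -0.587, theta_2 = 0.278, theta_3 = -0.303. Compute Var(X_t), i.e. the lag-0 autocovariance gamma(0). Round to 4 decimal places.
\gamma(0) = 1.5137

For an MA(q) process X_t = eps_t + sum_i theta_i eps_{t-i} with
Var(eps_t) = sigma^2, the variance is
  gamma(0) = sigma^2 * (1 + sum_i theta_i^2).
  sum_i theta_i^2 = (-0.587)^2 + (0.278)^2 + (-0.303)^2 = 0.344569 + 0.077284 + 0.091809 = 0.513662.
  gamma(0) = 1 * (1 + 0.513662) = 1 * 1.513662 = 1.513662, which rounds to 1.5137.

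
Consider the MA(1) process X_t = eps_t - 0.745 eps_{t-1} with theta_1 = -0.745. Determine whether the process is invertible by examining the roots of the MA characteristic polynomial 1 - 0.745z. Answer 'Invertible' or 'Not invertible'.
\text{Invertible}

The MA(q) characteristic polynomial is P(z) = 1 - 0.745z.
Invertibility requires all roots to lie outside the unit circle, i.e. |z| > 1 for every root.
This is linear in z: 1 + (-0.745) z = 0  =>  z = -1/(-0.745) = 1.342282,  |z| = 1.342282.
Moduli of all roots: 1.3423.
All moduli strictly greater than 1? Yes.
Verdict: Invertible.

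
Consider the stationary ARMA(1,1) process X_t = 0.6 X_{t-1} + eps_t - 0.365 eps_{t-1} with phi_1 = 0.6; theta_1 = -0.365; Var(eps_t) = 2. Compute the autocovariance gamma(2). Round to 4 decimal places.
\gamma(2) = 0.3441

Multiply the model equation by X_{t-k} and take expectations. With theta_0 = psi_0 = 1 and psi_j the MA(infinity) weights, this gives
  gamma(k) - sum_i phi_i gamma(k-i) = c_k,
  c_k = sigma^2 * sum_{j=k..q} theta_j psi_{j-k}   (c_k = 0 for k > q),
using gamma(-m) = gamma(m).
psi-weights needed (psi_j = theta_j + sum_i phi_i psi_{j-i}):
  psi_1 = theta_1 + phi_1 = -0.365 + (0.6) = 0.235
Right-hand sides:
  c_0 = sigma^2 (1 + theta_1 psi_1) = 2 * (1 + (-0.365)(0.235)) = 2 * 0.914225 = 1.82845
  c_1 = sigma^2 theta_1 = 2 * (-0.365) = -0.73
  c_2 = 0
Equations for k = 0 and k = 1 (AR order 1):
  gamma(0) = phi_1 gamma(1) + c_0
  gamma(1) = phi_1 gamma(0) + c_1
Substituting the second into the first: gamma(0) (1 - phi_1^2) = c_0 + phi_1 c_1, so
  gamma(0) = (c_0 + phi_1 c_1) / (1 - phi_1^2) = (1.82845 + (0.6)(-0.73)) / (1 - (0.6)^2) = 1.39045 / 0.64 = 2.172578.
  gamma(1) = phi_1 gamma(0) + c_1 = (0.6)(2.172578) + (-0.73) = 0.573547.
For k = 2 (> q): gamma(2) = phi_1 gamma(1) = (0.6)(0.573547) = 0.344128.
Therefore gamma(2) = 0.3441 (to 4 decimal places).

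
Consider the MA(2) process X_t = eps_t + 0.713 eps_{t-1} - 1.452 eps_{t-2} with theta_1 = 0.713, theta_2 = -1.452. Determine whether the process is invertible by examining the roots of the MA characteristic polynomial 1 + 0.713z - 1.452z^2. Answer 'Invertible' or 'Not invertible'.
\text{Not invertible}

The MA(q) characteristic polynomial is P(z) = 1 + 0.713z - 1.452z^2.
Invertibility requires all roots to lie outside the unit circle, i.e. |z| > 1 for every root.
Set 1 + (0.713) z + (-1.452) z^2 = 0, i.e. a z^2 + b z + c = 0 with a = -1.452, b = 0.713, c = 1.
Discriminant D = b^2 - 4ac = (0.713)^2 - 4*(-1.452)*1 = 0.508369 - (-5.808) = 6.316369.
D >= 0, so the roots are real: z = (-b +/- sqrt(D)) / (2a) = (-0.713 +/- 2.513239) / (-2.904).
  z_1 = (-0.713 + 2.513239) / (-2.904) = -0.6199,   |z_1| = 0.6199.
  z_2 = (-0.713 - 2.513239) / (-2.904) = 1.111,   |z_2| = 1.111.
Moduli of all roots: 0.6199, 1.1110.
All moduli strictly greater than 1? No.
Verdict: Not invertible.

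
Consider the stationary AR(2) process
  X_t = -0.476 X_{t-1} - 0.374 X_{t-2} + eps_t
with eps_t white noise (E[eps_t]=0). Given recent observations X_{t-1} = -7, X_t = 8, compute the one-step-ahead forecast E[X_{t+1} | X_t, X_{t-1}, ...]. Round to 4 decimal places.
E[X_{t+1} \mid \mathcal F_t] = -1.1900

For an AR(p) model X_t = c + sum_i phi_i X_{t-i} + eps_t, the
one-step-ahead conditional mean is
  E[X_{t+1} | X_t, ...] = c + sum_i phi_i X_{t+1-i}.
Substitute known values:
  E[X_{t+1} | ...] = (-0.476) * (8) + (-0.374) * (-7)
                   = -1.1900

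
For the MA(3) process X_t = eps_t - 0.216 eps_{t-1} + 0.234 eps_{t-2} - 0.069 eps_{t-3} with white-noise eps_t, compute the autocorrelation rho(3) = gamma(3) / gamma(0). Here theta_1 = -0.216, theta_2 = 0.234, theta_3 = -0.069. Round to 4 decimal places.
\rho(3) = -0.0624

For an MA(q) process with theta_0 = 1, the autocovariance is
  gamma(k) = sigma^2 * sum_{i=0..q-k} theta_i * theta_{i+k},
and rho(k) = gamma(k) / gamma(0). Sigma^2 cancels.
  numerator   = (1)*(-0.069) = -0.069.
  denominator = (1)^2 + (-0.216)^2 + (0.234)^2 + (-0.069)^2 = 1.106173.
  rho(3) = -0.069 / 1.106173 = -0.0624.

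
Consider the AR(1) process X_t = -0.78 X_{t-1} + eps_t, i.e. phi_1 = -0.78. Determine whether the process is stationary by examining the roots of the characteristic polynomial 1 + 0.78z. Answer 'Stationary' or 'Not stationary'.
\text{Stationary}

The AR(p) characteristic polynomial is P(z) = 1 + 0.78z.
Stationarity requires all roots to lie outside the unit circle, i.e. |z| > 1 for every root.
This is linear in z: 1 + (0.78) z = 0  =>  z = -1/(0.78) = -1.282051,  |z| = 1.282051.
Moduli of all roots: 1.2821.
All moduli strictly greater than 1? Yes.
Verdict: Stationary.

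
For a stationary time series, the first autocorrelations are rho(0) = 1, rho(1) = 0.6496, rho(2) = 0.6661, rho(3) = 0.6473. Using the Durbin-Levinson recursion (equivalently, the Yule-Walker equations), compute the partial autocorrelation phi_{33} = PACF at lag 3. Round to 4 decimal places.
\phi_{33} = 0.2590

The PACF at lag k is phi_{kk}, the last component of the solution
to the Yule-Walker system G_k phi = r_k where
  (G_k)_{ij} = rho(|i - j|), (r_k)_i = rho(i), i,j = 1..k.
Equivalently, Durbin-Levinson gives phi_{kk} iteratively:
  phi_{11} = rho(1)
  phi_{kk} = [rho(k) - sum_{j=1..k-1} phi_{k-1,j} rho(k-j)]
            / [1 - sum_{j=1..k-1} phi_{k-1,j} rho(j)],
  phi_{k,j} = phi_{k-1,j} - phi_{kk} phi_{k-1,k-j},  j = 1..k-1.
Step k = 1:
  phi_11 = rho(1) = 0.6496.
Step k = 2:
  phi_22 = [rho(2) - phi_11 rho(1)] / [1 - phi_11 rho(1)] = [0.6661 - (0.6496)(0.6496)] / [1 - (0.6496)(0.6496)]
         = 0.24411984 / 0.57801984 = 0.422338.
  Update: phi_21 = phi_11 - phi_22 phi_11 = 0.6496 - (0.422338)(0.6496) = 0.375249.
Step k = 3:
  phi_33 = [rho(3) - phi_21 rho(2) - phi_22 rho(1)] / [1 - phi_21 rho(1) - phi_22 rho(2)]
    numerator   = 0.6473 - (0.375249)(0.6661) - (0.422338)(0.6496) = 0.12299568
    denominator = 1 - (0.375249)(0.6496) - (0.422338)(0.6661) = 0.47491871
  phi_33 = 0.12299568 / 0.47491871 = 0.259.
Therefore phi_{33} = 0.2590.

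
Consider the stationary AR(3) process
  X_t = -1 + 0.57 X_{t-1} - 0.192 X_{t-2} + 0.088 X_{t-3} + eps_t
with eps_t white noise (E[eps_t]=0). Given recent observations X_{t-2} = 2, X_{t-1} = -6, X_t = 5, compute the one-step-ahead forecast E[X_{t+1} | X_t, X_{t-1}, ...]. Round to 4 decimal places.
E[X_{t+1} \mid \mathcal F_t] = 3.1780

For an AR(p) model X_t = c + sum_i phi_i X_{t-i} + eps_t, the
one-step-ahead conditional mean is
  E[X_{t+1} | X_t, ...] = c + sum_i phi_i X_{t+1-i}.
Substitute known values:
  E[X_{t+1} | ...] = -1 + (0.57) * (5) + (-0.192) * (-6) + (0.088) * (2)
                   = 3.1780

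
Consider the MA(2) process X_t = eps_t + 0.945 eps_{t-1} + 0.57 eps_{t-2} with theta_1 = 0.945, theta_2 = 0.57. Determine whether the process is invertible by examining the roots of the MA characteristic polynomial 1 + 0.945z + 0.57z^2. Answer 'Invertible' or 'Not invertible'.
\text{Invertible}

The MA(q) characteristic polynomial is P(z) = 1 + 0.945z + 0.57z^2.
Invertibility requires all roots to lie outside the unit circle, i.e. |z| > 1 for every root.
Set 1 + (0.945) z + (0.57) z^2 = 0, i.e. a z^2 + b z + c = 0 with a = 0.57, b = 0.945, c = 1.
Discriminant D = b^2 - 4ac = (0.945)^2 - 4*(0.57)*1 = 0.893025 - (2.28) = -1.386975.
D < 0, so the roots are the complex-conjugate pair z = (-b +/- i sqrt(-D)) / (2a) = -0.8289 +/- 1.0331i.
For a conjugate pair |z|^2 = z * conj(z) = (product of roots) = c/a = 1/(0.57) = 1.754386, so |z| = sqrt(1.754386) = 1.3245 for both roots.
Moduli of all roots: 1.3245, 1.3245.
All moduli strictly greater than 1? Yes.
Verdict: Invertible.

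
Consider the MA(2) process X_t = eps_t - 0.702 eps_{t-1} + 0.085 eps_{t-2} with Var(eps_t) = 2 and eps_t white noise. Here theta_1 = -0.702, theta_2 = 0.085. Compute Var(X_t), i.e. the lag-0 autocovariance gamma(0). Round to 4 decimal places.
\gamma(0) = 3.0001

For an MA(q) process X_t = eps_t + sum_i theta_i eps_{t-i} with
Var(eps_t) = sigma^2, the variance is
  gamma(0) = sigma^2 * (1 + sum_i theta_i^2).
  sum_i theta_i^2 = (-0.702)^2 + (0.085)^2 = 0.492804 + 0.007225 = 0.500029.
  gamma(0) = 2 * (1 + 0.500029) = 2 * 1.500029 = 3.000058, which rounds to 3.0001.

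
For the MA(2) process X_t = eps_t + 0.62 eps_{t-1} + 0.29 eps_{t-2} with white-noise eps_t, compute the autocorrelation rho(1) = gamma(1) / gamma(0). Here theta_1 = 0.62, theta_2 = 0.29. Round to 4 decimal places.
\rho(1) = 0.5446

For an MA(q) process with theta_0 = 1, the autocovariance is
  gamma(k) = sigma^2 * sum_{i=0..q-k} theta_i * theta_{i+k},
and rho(k) = gamma(k) / gamma(0). Sigma^2 cancels.
  numerator   = (1)*(0.62) + (0.62)*(0.29) = 0.7998.
  denominator = (1)^2 + (0.62)^2 + (0.29)^2 = 1.4685.
  rho(1) = 0.7998 / 1.4685 = 0.5446.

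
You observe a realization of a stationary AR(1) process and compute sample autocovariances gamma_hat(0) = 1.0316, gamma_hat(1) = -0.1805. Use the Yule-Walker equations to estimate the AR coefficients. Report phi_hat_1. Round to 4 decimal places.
\hat\phi_{1} = -0.1750

The Yule-Walker equations for an AR(p) process read, in matrix form,
  Gamma_p phi = r_p,   with   (Gamma_p)_{ij} = gamma(|i - j|),
                       (r_p)_i = gamma(i),   i,j = 1..p.
Substitute the sample gammas (Toeplitz matrix and right-hand side of size 1):
  Gamma_p = [[1.0316]]
  r_p     = [-0.1805]
With p = 1 this is the single equation gamma(0) phi_1 = gamma(1):
  phi_hat_1 = gamma(1) / gamma(0) = -0.1805 / 1.0316 = -0.1750.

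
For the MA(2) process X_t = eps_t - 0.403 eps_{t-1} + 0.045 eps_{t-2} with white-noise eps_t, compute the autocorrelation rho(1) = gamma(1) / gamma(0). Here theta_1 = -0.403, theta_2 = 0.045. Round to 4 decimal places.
\rho(1) = -0.3617

For an MA(q) process with theta_0 = 1, the autocovariance is
  gamma(k) = sigma^2 * sum_{i=0..q-k} theta_i * theta_{i+k},
and rho(k) = gamma(k) / gamma(0). Sigma^2 cancels.
  numerator   = (1)*(-0.403) + (-0.403)*(0.045) = -0.421135.
  denominator = (1)^2 + (-0.403)^2 + (0.045)^2 = 1.164434.
  rho(1) = -0.421135 / 1.164434 = -0.3617.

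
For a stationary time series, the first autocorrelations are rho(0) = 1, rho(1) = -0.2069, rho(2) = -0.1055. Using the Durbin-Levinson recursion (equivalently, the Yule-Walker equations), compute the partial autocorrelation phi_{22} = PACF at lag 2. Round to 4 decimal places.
\phi_{22} = -0.1549

The PACF at lag k is phi_{kk}, the last component of the solution
to the Yule-Walker system G_k phi = r_k where
  (G_k)_{ij} = rho(|i - j|), (r_k)_i = rho(i), i,j = 1..k.
Equivalently, Durbin-Levinson gives phi_{kk} iteratively:
  phi_{11} = rho(1)
  phi_{kk} = [rho(k) - sum_{j=1..k-1} phi_{k-1,j} rho(k-j)]
            / [1 - sum_{j=1..k-1} phi_{k-1,j} rho(j)],
  phi_{k,j} = phi_{k-1,j} - phi_{kk} phi_{k-1,k-j},  j = 1..k-1.
Step k = 1:
  phi_11 = rho(1) = -0.2069.
Step k = 2:
  phi_22 = [rho(2) - phi_11 rho(1)] / [1 - phi_11 rho(1)] = [-0.1055 - (-0.2069)(-0.2069)] / [1 - (-0.2069)(-0.2069)]
         = -0.14830761 / 0.95719239 = -0.1549.
Therefore phi_{22} = -0.1549.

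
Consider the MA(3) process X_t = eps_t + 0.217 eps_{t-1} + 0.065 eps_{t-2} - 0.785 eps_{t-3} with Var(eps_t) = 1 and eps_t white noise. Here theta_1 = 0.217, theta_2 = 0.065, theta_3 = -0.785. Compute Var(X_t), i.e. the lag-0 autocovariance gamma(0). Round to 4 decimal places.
\gamma(0) = 1.6675

For an MA(q) process X_t = eps_t + sum_i theta_i eps_{t-i} with
Var(eps_t) = sigma^2, the variance is
  gamma(0) = sigma^2 * (1 + sum_i theta_i^2).
  sum_i theta_i^2 = (0.217)^2 + (0.065)^2 + (-0.785)^2 = 0.047089 + 0.004225 + 0.616225 = 0.667539.
  gamma(0) = 1 * (1 + 0.667539) = 1 * 1.667539 = 1.667539, which rounds to 1.6675.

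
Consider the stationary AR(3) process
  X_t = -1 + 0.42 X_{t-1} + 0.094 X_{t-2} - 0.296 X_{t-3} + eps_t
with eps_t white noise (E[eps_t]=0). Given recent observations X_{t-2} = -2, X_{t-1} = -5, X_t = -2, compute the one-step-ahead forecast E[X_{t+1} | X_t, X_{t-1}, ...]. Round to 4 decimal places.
E[X_{t+1} \mid \mathcal F_t] = -1.7180

For an AR(p) model X_t = c + sum_i phi_i X_{t-i} + eps_t, the
one-step-ahead conditional mean is
  E[X_{t+1} | X_t, ...] = c + sum_i phi_i X_{t+1-i}.
Substitute known values:
  E[X_{t+1} | ...] = -1 + (0.42) * (-2) + (0.094) * (-5) + (-0.296) * (-2)
                   = -1.7180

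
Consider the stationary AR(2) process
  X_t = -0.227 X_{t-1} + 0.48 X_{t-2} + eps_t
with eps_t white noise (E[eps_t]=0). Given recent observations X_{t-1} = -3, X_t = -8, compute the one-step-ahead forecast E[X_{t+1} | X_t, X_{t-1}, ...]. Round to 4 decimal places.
E[X_{t+1} \mid \mathcal F_t] = 0.3760

For an AR(p) model X_t = c + sum_i phi_i X_{t-i} + eps_t, the
one-step-ahead conditional mean is
  E[X_{t+1} | X_t, ...] = c + sum_i phi_i X_{t+1-i}.
Substitute known values:
  E[X_{t+1} | ...] = (-0.227) * (-8) + (0.48) * (-3)
                   = 0.3760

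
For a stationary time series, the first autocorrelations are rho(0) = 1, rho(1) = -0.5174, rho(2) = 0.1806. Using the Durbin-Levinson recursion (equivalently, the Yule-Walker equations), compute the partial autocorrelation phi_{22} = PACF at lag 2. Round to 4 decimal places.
\phi_{22} = -0.1189

The PACF at lag k is phi_{kk}, the last component of the solution
to the Yule-Walker system G_k phi = r_k where
  (G_k)_{ij} = rho(|i - j|), (r_k)_i = rho(i), i,j = 1..k.
Equivalently, Durbin-Levinson gives phi_{kk} iteratively:
  phi_{11} = rho(1)
  phi_{kk} = [rho(k) - sum_{j=1..k-1} phi_{k-1,j} rho(k-j)]
            / [1 - sum_{j=1..k-1} phi_{k-1,j} rho(j)],
  phi_{k,j} = phi_{k-1,j} - phi_{kk} phi_{k-1,k-j},  j = 1..k-1.
Step k = 1:
  phi_11 = rho(1) = -0.5174.
Step k = 2:
  phi_22 = [rho(2) - phi_11 rho(1)] / [1 - phi_11 rho(1)] = [0.1806 - (-0.5174)(-0.5174)] / [1 - (-0.5174)(-0.5174)]
         = -0.08710276 / 0.73229724 = -0.1189.
Therefore phi_{22} = -0.1189.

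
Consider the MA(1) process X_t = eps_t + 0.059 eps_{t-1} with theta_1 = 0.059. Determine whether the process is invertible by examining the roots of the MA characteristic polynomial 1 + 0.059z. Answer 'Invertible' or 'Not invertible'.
\text{Invertible}

The MA(q) characteristic polynomial is P(z) = 1 + 0.059z.
Invertibility requires all roots to lie outside the unit circle, i.e. |z| > 1 for every root.
This is linear in z: 1 + (0.059) z = 0  =>  z = -1/(0.059) = -16.949153,  |z| = 16.949153.
Moduli of all roots: 16.9492.
All moduli strictly greater than 1? Yes.
Verdict: Invertible.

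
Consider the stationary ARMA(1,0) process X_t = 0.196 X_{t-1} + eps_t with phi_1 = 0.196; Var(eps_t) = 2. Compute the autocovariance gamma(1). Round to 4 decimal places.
\gamma(1) = 0.4077

Multiply the model equation by X_{t-k} and take expectations. With theta_0 = psi_0 = 1 and psi_j the MA(infinity) weights, this gives
  gamma(k) - sum_i phi_i gamma(k-i) = c_k,
  c_k = sigma^2 * sum_{j=k..q} theta_j psi_{j-k}   (c_k = 0 for k > q),
using gamma(-m) = gamma(m).
Pure AR (q = 0): c_0 = sigma^2 = 2, c_k = 0 for k >= 1.
Equations for k = 0 and k = 1 (AR order 1):
  gamma(0) = phi_1 gamma(1) + c_0
  gamma(1) = phi_1 gamma(0) + c_1
Substituting the second into the first: gamma(0) (1 - phi_1^2) = c_0 + phi_1 c_1, so
  gamma(0) = c_0 / (1 - phi_1^2) = 2 / (1 - (0.196)^2) = 2 / 0.961584 = 2.079901.
  gamma(1) = phi_1 gamma(0) = (0.196)(2.079901) = 0.407661.
Therefore gamma(1) = 0.4077 (to 4 decimal places).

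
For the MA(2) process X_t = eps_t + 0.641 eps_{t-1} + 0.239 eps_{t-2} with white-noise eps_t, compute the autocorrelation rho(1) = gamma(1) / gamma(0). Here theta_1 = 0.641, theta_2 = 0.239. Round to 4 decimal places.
\rho(1) = 0.5410

For an MA(q) process with theta_0 = 1, the autocovariance is
  gamma(k) = sigma^2 * sum_{i=0..q-k} theta_i * theta_{i+k},
and rho(k) = gamma(k) / gamma(0). Sigma^2 cancels.
  numerator   = (1)*(0.641) + (0.641)*(0.239) = 0.794199.
  denominator = (1)^2 + (0.641)^2 + (0.239)^2 = 1.468002.
  rho(1) = 0.794199 / 1.468002 = 0.5410.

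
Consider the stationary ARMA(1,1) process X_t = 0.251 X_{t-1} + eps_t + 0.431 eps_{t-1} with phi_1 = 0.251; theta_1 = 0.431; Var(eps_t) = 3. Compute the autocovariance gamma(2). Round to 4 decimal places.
\gamma(2) = 0.6074

Multiply the model equation by X_{t-k} and take expectations. With theta_0 = psi_0 = 1 and psi_j the MA(infinity) weights, this gives
  gamma(k) - sum_i phi_i gamma(k-i) = c_k,
  c_k = sigma^2 * sum_{j=k..q} theta_j psi_{j-k}   (c_k = 0 for k > q),
using gamma(-m) = gamma(m).
psi-weights needed (psi_j = theta_j + sum_i phi_i psi_{j-i}):
  psi_1 = theta_1 + phi_1 = 0.431 + (0.251) = 0.682
Right-hand sides:
  c_0 = sigma^2 (1 + theta_1 psi_1) = 3 * (1 + (0.431)(0.682)) = 3 * 1.293942 = 3.881826
  c_1 = sigma^2 theta_1 = 3 * (0.431) = 1.293
  c_2 = 0
Equations for k = 0 and k = 1 (AR order 1):
  gamma(0) = phi_1 gamma(1) + c_0
  gamma(1) = phi_1 gamma(0) + c_1
Substituting the second into the first: gamma(0) (1 - phi_1^2) = c_0 + phi_1 c_1, so
  gamma(0) = (c_0 + phi_1 c_1) / (1 - phi_1^2) = (3.881826 + (0.251)(1.293)) / (1 - (0.251)^2) = 4.206369 / 0.936999 = 4.489193.
  gamma(1) = phi_1 gamma(0) + c_1 = (0.251)(4.489193) + (1.293) = 2.419787.
For k = 2 (> q): gamma(2) = phi_1 gamma(1) = (0.251)(2.419787) = 0.607367.
Therefore gamma(2) = 0.6074 (to 4 decimal places).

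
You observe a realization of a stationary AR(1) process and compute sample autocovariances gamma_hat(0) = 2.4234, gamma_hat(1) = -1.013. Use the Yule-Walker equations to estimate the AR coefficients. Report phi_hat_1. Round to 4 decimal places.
\hat\phi_{1} = -0.4180

The Yule-Walker equations for an AR(p) process read, in matrix form,
  Gamma_p phi = r_p,   with   (Gamma_p)_{ij} = gamma(|i - j|),
                       (r_p)_i = gamma(i),   i,j = 1..p.
Substitute the sample gammas (Toeplitz matrix and right-hand side of size 1):
  Gamma_p = [[2.4234]]
  r_p     = [-1.013]
With p = 1 this is the single equation gamma(0) phi_1 = gamma(1):
  phi_hat_1 = gamma(1) / gamma(0) = -1.013 / 2.4234 = -0.4180.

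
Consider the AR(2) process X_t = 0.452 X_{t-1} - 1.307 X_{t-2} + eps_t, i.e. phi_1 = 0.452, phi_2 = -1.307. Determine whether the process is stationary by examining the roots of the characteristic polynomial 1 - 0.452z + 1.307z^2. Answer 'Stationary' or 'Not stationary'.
\text{Not stationary}

The AR(p) characteristic polynomial is P(z) = 1 - 0.452z + 1.307z^2.
Stationarity requires all roots to lie outside the unit circle, i.e. |z| > 1 for every root.
Set 1 + (-0.452) z + (1.307) z^2 = 0, i.e. a z^2 + b z + c = 0 with a = 1.307, b = -0.452, c = 1.
Discriminant D = b^2 - 4ac = (-0.452)^2 - 4*(1.307)*1 = 0.204304 - (5.228) = -5.023696.
D < 0, so the roots are the complex-conjugate pair z = (-b +/- i sqrt(-D)) / (2a) = 0.1729 +/- 0.8574i.
For a conjugate pair |z|^2 = z * conj(z) = (product of roots) = c/a = 1/(1.307) = 0.765111, so |z| = sqrt(0.765111) = 0.8747 for both roots.
Moduli of all roots: 0.8747, 0.8747.
All moduli strictly greater than 1? No.
Verdict: Not stationary.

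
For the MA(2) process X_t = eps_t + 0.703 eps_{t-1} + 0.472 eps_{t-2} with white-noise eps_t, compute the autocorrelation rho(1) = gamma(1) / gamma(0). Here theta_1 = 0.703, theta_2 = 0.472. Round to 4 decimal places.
\rho(1) = 0.6027

For an MA(q) process with theta_0 = 1, the autocovariance is
  gamma(k) = sigma^2 * sum_{i=0..q-k} theta_i * theta_{i+k},
and rho(k) = gamma(k) / gamma(0). Sigma^2 cancels.
  numerator   = (1)*(0.703) + (0.703)*(0.472) = 1.034816.
  denominator = (1)^2 + (0.703)^2 + (0.472)^2 = 1.716993.
  rho(1) = 1.034816 / 1.716993 = 0.6027.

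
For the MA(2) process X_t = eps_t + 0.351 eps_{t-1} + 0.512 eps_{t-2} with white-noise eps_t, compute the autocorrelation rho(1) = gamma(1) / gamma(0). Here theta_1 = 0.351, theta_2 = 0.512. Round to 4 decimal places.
\rho(1) = 0.3831

For an MA(q) process with theta_0 = 1, the autocovariance is
  gamma(k) = sigma^2 * sum_{i=0..q-k} theta_i * theta_{i+k},
and rho(k) = gamma(k) / gamma(0). Sigma^2 cancels.
  numerator   = (1)*(0.351) + (0.351)*(0.512) = 0.530712.
  denominator = (1)^2 + (0.351)^2 + (0.512)^2 = 1.385345.
  rho(1) = 0.530712 / 1.385345 = 0.3831.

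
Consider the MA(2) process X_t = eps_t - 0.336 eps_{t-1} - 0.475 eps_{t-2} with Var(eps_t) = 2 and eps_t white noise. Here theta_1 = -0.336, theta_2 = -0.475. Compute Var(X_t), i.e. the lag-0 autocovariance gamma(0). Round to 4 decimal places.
\gamma(0) = 2.6770

For an MA(q) process X_t = eps_t + sum_i theta_i eps_{t-i} with
Var(eps_t) = sigma^2, the variance is
  gamma(0) = sigma^2 * (1 + sum_i theta_i^2).
  sum_i theta_i^2 = (-0.336)^2 + (-0.475)^2 = 0.112896 + 0.225625 = 0.338521.
  gamma(0) = 2 * (1 + 0.338521) = 2 * 1.338521 = 2.677042, which rounds to 2.6770.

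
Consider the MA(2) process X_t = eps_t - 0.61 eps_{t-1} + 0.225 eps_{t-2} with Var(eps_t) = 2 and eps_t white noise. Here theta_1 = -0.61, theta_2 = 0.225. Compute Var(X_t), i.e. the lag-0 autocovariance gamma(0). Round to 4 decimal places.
\gamma(0) = 2.8455

For an MA(q) process X_t = eps_t + sum_i theta_i eps_{t-i} with
Var(eps_t) = sigma^2, the variance is
  gamma(0) = sigma^2 * (1 + sum_i theta_i^2).
  sum_i theta_i^2 = (-0.61)^2 + (0.225)^2 = 0.3721 + 0.050625 = 0.422725.
  gamma(0) = 2 * (1 + 0.422725) = 2 * 1.422725 = 2.84545, which rounds to 2.8455.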